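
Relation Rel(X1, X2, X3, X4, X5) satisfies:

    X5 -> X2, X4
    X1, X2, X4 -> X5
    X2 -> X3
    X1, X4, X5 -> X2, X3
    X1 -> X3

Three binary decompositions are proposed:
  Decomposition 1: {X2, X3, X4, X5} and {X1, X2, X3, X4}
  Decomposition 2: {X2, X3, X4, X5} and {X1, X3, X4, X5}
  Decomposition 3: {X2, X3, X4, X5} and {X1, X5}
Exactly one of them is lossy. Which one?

Decomposition 1

Decomposition 1: common = {X2, X3, X4}, closure = {X2, X3, X4} → lossy.
Decomposition 2: common = {X3, X4, X5}, closure = {X2, X3, X4, X5} → lossless.
Decomposition 3: common = {X5}, closure = {X2, X3, X4, X5} → lossless.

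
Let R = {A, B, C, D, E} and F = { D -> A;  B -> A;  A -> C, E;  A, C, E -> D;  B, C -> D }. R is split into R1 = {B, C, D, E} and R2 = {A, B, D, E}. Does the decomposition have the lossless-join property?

Common attributes: R1 ∩ R2 = {B, D, E}.
Closure of {B, D, E}: D → A applies, adding A; A → C, E applies, adding C. So (B, D, E)⁺ = {A, B, C, D, E}.
This closure contains every attribute of R1, so R1 ∩ R2 → R1. The join is lossless.

Yes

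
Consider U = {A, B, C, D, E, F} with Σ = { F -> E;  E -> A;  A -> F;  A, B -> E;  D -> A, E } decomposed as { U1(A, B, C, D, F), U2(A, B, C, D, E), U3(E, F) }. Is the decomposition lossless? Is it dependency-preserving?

Lossless test (chase): Rows 1 and 3 agree on F; apply F→E and equate their E entries. Rows 1 and 3 agree on E; apply E→A and equate their A entries. Rows 1 and 2 agree on A; apply A→F and equate their F entries. Row 1 is now all distinguished symbols — the join is lossless.
Dependency preservation: every FD's attributes lie within a single fragment, so each can be enforced locally — preserved.

lossless and dependency-preserving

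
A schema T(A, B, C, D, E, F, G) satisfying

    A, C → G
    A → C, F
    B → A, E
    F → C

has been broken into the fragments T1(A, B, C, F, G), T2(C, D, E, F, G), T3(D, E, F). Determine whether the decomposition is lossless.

Chase test. Columns are A, B, C, D, E, F, G; row i has aⱼ where attribute j ∈ Ti, else bᵢⱼ.
Initial tableau (one row per fragment):
  row 1: a1 a2 a3 b14 b15 a6 a7
  row 2: b21 b22 a3 a4 a5 a6 a7
  row 3: b31 b32 b33 a4 a5 a6 b37
Rows 1 and 3 agree on F; apply F→C and equate their C entries.
No row becomes fully distinguished — the join is lossy.

No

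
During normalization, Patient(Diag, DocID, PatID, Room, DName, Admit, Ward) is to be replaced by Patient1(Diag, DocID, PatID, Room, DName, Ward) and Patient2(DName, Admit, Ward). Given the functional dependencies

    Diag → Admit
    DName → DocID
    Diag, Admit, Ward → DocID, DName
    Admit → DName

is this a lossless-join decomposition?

No

Common attributes: Patient1 ∩ Patient2 = {DName, Ward}.
Closure of {DName, Ward}: DName → DocID applies, adding DocID. So (DName, Ward)⁺ = {DocID, DName, Ward}.
The closure contains neither all of Patient1 = {Diag, DocID, PatID, Room, DName, Ward} nor all of Patient2 = {DName, Admit, Ward}, so the common attributes are not a superkey of either fragment. The join is lossy.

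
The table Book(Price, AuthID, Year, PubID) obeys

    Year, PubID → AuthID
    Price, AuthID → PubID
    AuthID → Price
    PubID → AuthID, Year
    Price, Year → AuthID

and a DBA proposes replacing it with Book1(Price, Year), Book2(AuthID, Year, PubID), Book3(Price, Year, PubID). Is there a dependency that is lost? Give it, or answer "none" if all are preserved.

Year, PubID → AuthID lies within Book2.
Price, AuthID → PubID: restricted closure across fragments reaches PubID.
AuthID → Price: restricted closure across fragments reaches Price.
PubID → AuthID, Year lies within Book2.
Price, Year → AuthID: restricted closure across fragments reaches AuthID.
Every dependency is enforceable on the fragments, so the decomposition is dependency-preserving.

none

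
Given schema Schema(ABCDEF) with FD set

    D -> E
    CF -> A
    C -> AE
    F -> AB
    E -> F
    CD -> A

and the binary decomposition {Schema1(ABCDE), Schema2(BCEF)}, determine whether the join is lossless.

Yes

Common attributes: Schema1 ∩ Schema2 = {BCE}.
Closure of {BCE}: C → AE applies, adding A; E → F applies, adding F. So (BCE)⁺ = {ABCEF}.
This closure contains every attribute of Schema2, so Schema1 ∩ Schema2 → Schema2. The join is lossless.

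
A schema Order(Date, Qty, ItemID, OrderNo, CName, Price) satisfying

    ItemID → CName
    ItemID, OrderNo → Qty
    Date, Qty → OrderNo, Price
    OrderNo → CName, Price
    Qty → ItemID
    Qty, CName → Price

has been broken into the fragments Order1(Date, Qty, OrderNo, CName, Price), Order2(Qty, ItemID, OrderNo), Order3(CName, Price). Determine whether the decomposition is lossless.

Chase test. Columns are Date, Qty, ItemID, OrderNo, CName, Price; row i has aⱼ where attribute j ∈ Orderi, else bᵢⱼ.
Initial tableau (one row per fragment):
  row 1: a1 a2 b13 a4 a5 a6
  row 2: b21 a2 a3 a4 b25 b26
  row 3: b31 b32 b33 b34 a5 a6
Rows 1 and 2 agree on OrderNo; apply OrderNo→CName, Price and equate their CName, Price entries.
Rows 1 and 2 agree on Qty; apply Qty→ItemID and equate their ItemID entries.
Row 1 is now all distinguished symbols — the join is lossless.

Yes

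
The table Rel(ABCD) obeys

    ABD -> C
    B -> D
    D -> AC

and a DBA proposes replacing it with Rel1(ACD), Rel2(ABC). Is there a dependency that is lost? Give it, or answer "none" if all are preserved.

Check B → D: no single fragment contains all of {BD}, and the restricted closure of {B} across the fragments never reaches {D}.
ABD → C is preserved.
D → AC is preserved.

B -> D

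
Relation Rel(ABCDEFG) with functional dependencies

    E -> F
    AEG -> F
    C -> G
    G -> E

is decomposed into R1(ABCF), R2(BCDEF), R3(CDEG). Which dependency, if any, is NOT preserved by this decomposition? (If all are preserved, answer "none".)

none

E → F lies within R2.
AEG → F: restricted closure across fragments reaches F.
C → G lies within R3.
G → E lies within R3.
Every dependency is enforceable on the fragments, so the decomposition is dependency-preserving.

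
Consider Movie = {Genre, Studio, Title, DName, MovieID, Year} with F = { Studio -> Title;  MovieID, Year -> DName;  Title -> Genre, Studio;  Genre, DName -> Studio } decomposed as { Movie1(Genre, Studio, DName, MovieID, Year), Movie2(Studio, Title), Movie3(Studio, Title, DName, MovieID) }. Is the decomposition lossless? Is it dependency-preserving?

lossless and dependency-preserving

Lossless test (chase): Rows 1 and 2 agree on Studio; apply Studio→Title and equate their Title entries. Rows 1 and 2 agree on Title; apply Title→Genre, Studio and equate their Genre, Studio entries. Rows 1 and 3 agree on Title; apply Title→Genre, Studio and equate their Genre, Studio entries. Row 1 is now all distinguished symbols — the join is lossless.
Dependency preservation: Title → Genre, Studio is not contained in any single fragment, but the restricted closure of its left-hand side across the fragments still reaches the right-hand side; the remaining FDs each lie inside some fragment. All dependencies are preserved.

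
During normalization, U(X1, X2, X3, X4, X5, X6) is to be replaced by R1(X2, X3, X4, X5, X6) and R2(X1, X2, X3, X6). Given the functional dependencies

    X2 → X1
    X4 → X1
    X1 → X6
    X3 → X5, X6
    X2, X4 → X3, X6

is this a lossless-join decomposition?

Yes

Common attributes: R1 ∩ R2 = {X2, X3, X6}.
Closure of {X2, X3, X6}: X2 → X1 applies, adding X1; X3 → X5, X6 applies, adding X5. So (X2, X3, X6)⁺ = {X1, X2, X3, X5, X6}.
This closure contains every attribute of R2, so R1 ∩ R2 → R2. The join is lossless.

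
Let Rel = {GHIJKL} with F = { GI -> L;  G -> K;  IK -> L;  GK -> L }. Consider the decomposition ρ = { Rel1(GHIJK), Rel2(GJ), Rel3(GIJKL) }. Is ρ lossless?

Chase test. Columns are GHIJKL; row i has aⱼ where attribute j ∈ Reli, else bᵢⱼ.
Initial tableau (one row per fragment):
  row 1: a1 a2 a3 a4 a5 b16
  row 2: a1 b22 b23 a4 b25 b26
  row 3: a1 b32 a3 a4 a5 a6
Rows 1 and 3 agree on GI; apply GI→L and equate their L entries.
Rows 1 and 2 agree on G; apply G→K and equate their K entries.
Rows 1 and 2 agree on GK; apply GK→L and equate their L entries.
Row 1 is now all distinguished symbols — the join is lossless.

Yes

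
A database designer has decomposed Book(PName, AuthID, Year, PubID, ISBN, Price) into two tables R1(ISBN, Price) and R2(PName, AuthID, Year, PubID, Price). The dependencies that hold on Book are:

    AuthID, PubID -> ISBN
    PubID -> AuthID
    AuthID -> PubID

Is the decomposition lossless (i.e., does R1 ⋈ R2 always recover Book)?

Common attributes: R1 ∩ R2 = {Price}.
No dependency enlarges {Price}, so (Price)⁺ = {Price}.
The closure contains neither all of R1 = {ISBN, Price} nor all of R2 = {PName, AuthID, Year, PubID, Price}, so the common attributes are not a superkey of either fragment. The join is lossy.

No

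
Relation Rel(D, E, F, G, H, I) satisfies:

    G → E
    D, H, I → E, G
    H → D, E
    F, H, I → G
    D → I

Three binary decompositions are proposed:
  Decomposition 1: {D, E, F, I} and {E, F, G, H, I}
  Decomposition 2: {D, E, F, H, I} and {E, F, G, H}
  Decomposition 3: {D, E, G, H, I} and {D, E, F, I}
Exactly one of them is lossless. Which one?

Decomposition 2

Decomposition 1: common = {E, F, I}, closure = {E, F, I} → lossy.
Decomposition 2: common = {E, F, H}, closure = {D, E, F, G, H, I} → lossless.
Decomposition 3: common = {D, E, I}, closure = {D, E, I} → lossy.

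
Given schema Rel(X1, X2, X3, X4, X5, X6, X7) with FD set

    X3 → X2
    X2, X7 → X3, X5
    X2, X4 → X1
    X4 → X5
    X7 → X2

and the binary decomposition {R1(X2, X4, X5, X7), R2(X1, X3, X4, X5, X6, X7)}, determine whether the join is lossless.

Yes

Common attributes: R1 ∩ R2 = {X4, X5, X7}.
Closure of {X4, X5, X7}: X7 → X2 applies, adding X2; X2, X7 → X3, X5 applies, adding X3; X2, X4 → X1 applies, adding X1. So (X4, X5, X7)⁺ = {X1, X2, X3, X4, X5, X7}.
This closure contains every attribute of R1, so R1 ∩ R2 → R1. The join is lossless.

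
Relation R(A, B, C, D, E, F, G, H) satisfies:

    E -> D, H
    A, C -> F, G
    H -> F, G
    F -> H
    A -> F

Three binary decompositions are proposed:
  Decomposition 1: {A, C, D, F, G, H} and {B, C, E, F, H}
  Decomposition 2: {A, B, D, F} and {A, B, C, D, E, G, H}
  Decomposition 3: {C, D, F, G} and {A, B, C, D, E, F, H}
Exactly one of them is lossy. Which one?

Decomposition 1

Decomposition 1: common = {C, F, H}, closure = {C, F, G, H} → lossy.
Decomposition 2: common = {A, B, D}, closure = {A, B, D, F, G, H} → lossless.
Decomposition 3: common = {C, D, F}, closure = {C, D, F, G, H} → lossless.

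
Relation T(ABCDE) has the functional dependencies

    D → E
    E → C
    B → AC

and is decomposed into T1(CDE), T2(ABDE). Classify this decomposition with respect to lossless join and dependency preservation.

Lossless test: (DE)⁺ = {CDE}, which contains all of one fragment — lossless.
Dependency preservation: the restricted closure of {B} across the fragments never reaches {AC}, so B → AC cannot be enforced without a join — not preserved.

lossless but not dependency-preserving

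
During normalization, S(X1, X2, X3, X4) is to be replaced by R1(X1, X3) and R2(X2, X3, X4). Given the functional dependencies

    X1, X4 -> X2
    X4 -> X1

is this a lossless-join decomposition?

No

Common attributes: R1 ∩ R2 = {X3}.
No dependency enlarges {X3}, so (X3)⁺ = {X3}.
The closure contains neither all of R1 = {X1, X3} nor all of R2 = {X2, X3, X4}, so the common attributes are not a superkey of either fragment. The join is lossy.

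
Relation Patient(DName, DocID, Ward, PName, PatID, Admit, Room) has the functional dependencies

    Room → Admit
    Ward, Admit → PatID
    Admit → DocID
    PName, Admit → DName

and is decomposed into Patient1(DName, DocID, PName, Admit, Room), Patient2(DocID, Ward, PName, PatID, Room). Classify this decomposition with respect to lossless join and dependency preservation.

Lossless test: (DocID, PName, Room)⁺ = {DName, DocID, PName, Admit, Room}, which contains all of one fragment — lossless.
Dependency preservation: the restricted closure of {Ward, Admit} across the fragments never reaches {PatID}, so Ward, Admit → PatID cannot be enforced without a join — not preserved.

lossless but not dependency-preserving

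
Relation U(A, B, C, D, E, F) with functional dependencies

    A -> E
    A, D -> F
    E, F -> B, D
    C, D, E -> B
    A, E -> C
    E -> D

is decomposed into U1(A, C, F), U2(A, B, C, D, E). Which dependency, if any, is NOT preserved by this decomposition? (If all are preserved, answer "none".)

E, F -> B, D

Check E, F → B, D: no single fragment contains all of {B, D, E, F}, and the restricted closure of {E, F} across the fragments never reaches {B, D}.
A → E is preserved.
A, D → F is preserved.
C, D, E → B is preserved.
A, E → C is preserved.
E → D is preserved.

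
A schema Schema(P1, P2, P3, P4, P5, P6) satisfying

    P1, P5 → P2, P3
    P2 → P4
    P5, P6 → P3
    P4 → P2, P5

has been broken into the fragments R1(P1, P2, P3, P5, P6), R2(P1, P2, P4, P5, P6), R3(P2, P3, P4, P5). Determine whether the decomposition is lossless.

Chase test. Columns are P1, P2, P3, P4, P5, P6; row i has aⱼ where attribute j ∈ Ri, else bᵢⱼ.
Initial tableau (one row per fragment):
  row 1: a1 a2 a3 b14 a5 a6
  row 2: a1 a2 b23 a4 a5 a6
  row 3: b31 a2 a3 a4 a5 b36
Rows 1 and 2 agree on P1, P5; apply P1, P5→P2, P3 and equate their P2, P3 entries.
Rows 1 and 2 agree on P2; apply P2→P4 and equate their P4 entries.
Row 1 is now all distinguished symbols — the join is lossless.

Yes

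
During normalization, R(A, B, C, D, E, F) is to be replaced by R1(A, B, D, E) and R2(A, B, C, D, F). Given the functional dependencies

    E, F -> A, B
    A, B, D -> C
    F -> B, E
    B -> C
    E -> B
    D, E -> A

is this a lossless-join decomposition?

No

Common attributes: R1 ∩ R2 = {A, B, D}.
Closure of {A, B, D}: A, B, D → C applies, adding C. So (A, B, D)⁺ = {A, B, C, D}.
The closure contains neither all of R1 = {A, B, D, E} nor all of R2 = {A, B, C, D, F}, so the common attributes are not a superkey of either fragment. The join is lossy.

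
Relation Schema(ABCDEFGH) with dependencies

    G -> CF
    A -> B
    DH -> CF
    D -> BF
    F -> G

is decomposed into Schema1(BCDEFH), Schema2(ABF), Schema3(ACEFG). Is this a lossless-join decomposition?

No

Chase test. Columns are ABCDEFGH; row i has aⱼ where attribute j ∈ Schemai, else bᵢⱼ.
Initial tableau (one row per fragment):
  row 1: b11 a2 a3 a4 a5 a6 b17 a8
  row 2: a1 a2 b23 b24 b25 a6 b27 b28
  row 3: a1 b32 a3 b34 a5 a6 a7 b38
Rows 2 and 3 agree on A; apply A→B and equate their B entries.
Rows 1 and 2 agree on F; apply F→G and equate their G entries.
Rows 1 and 3 agree on F; apply F→G and equate their G entries.
Rows 1 and 2 agree on G; apply G→CF and equate their CF entries.
No row becomes fully distinguished — the join is lossy.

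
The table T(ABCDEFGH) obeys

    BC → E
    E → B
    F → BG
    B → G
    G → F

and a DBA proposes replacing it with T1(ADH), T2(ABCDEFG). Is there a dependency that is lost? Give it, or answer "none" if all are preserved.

BC → E lies within T2.
E → B lies within T2.
F → BG lies within T2.
B → G lies within T2.
G → F lies within T2.
Every dependency is enforceable on the fragments, so the decomposition is dependency-preserving.

none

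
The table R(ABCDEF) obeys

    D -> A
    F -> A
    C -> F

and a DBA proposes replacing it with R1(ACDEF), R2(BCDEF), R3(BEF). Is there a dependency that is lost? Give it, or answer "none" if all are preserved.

none

D → A lies within R1.
F → A lies within R1.
C → F lies within R1.
Every dependency is enforceable on the fragments, so the decomposition is dependency-preserving.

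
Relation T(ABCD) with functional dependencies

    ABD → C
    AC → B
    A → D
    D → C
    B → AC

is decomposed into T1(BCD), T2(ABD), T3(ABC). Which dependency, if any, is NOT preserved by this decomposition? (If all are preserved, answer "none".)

ABD → C: restricted closure across fragments reaches C.
AC → B lies within T3.
A → D lies within T2.
D → C lies within T1.
B → AC lies within T3.
Every dependency is enforceable on the fragments, so the decomposition is dependency-preserving.

none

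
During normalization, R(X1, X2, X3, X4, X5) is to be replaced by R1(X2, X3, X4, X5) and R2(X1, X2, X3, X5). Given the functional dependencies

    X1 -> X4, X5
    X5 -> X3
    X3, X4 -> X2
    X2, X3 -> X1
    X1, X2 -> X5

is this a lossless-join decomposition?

Common attributes: R1 ∩ R2 = {X2, X3, X5}.
Closure of {X2, X3, X5}: X2, X3 → X1 applies, adding X1; X1 → X4, X5 applies, adding X4. So (X2, X3, X5)⁺ = {X1, X2, X3, X4, X5}.
This closure contains every attribute of R1, so R1 ∩ R2 → R1. The join is lossless.

Yes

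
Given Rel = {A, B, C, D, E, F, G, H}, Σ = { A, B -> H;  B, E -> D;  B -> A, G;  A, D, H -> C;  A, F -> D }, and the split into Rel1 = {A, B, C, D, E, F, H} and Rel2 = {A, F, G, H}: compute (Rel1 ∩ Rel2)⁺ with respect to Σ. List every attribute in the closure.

Rel1 ∩ Rel2 = {A, F, H}.
A, F → D applies, adding D
A, D, H → C applies, adding C
Closure: {A, C, D, F, H}.

A, C, D, F, H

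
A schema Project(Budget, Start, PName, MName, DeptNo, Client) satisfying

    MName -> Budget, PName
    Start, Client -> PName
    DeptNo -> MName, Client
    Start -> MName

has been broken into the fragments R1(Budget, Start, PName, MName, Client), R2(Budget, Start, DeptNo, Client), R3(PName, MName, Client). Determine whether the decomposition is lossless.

Chase test. Columns are Budget, Start, PName, MName, DeptNo, Client; row i has aⱼ where attribute j ∈ Ri, else bᵢⱼ.
Initial tableau (one row per fragment):
  row 1: a1 a2 a3 a4 b15 a6
  row 2: a1 a2 b23 b24 a5 a6
  row 3: b31 b32 a3 a4 b35 a6
Rows 1 and 3 agree on MName; apply MName→Budget, PName and equate their Budget, PName entries.
Rows 1 and 2 agree on Start, Client; apply Start, Client→PName and equate their PName entries.
Rows 1 and 2 agree on Start; apply Start→MName and equate their MName entries.
Row 2 is now all distinguished symbols — the join is lossless.

Yes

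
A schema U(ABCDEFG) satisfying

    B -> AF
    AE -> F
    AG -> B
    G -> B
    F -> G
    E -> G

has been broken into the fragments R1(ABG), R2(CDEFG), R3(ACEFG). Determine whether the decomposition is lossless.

Chase test. Columns are ABCDEFG; row i has aⱼ where attribute j ∈ Ri, else bᵢⱼ.
Initial tableau (one row per fragment):
  row 1: a1 a2 b13 b14 b15 b16 a7
  row 2: b21 b22 a3 a4 a5 a6 a7
  row 3: a1 b32 a3 b34 a5 a6 a7
Rows 1 and 3 agree on AG; apply AG→B and equate their B entries.
Rows 1 and 2 agree on G; apply G→B and equate their B entries.
Rows 1 and 2 agree on B; apply B→AF and equate their AF entries.
Row 2 is now all distinguished symbols — the join is lossless.

Yes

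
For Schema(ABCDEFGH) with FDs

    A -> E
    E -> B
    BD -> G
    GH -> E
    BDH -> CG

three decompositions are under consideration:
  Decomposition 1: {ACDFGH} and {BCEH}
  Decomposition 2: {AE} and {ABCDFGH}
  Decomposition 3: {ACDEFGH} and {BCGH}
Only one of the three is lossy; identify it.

Decomposition 1

Decomposition 1: common = {CH}, closure = {CH} → lossy.
Decomposition 2: common = {A}, closure = {ABE} → lossless.
Decomposition 3: common = {CGH}, closure = {BCEGH} → lossless.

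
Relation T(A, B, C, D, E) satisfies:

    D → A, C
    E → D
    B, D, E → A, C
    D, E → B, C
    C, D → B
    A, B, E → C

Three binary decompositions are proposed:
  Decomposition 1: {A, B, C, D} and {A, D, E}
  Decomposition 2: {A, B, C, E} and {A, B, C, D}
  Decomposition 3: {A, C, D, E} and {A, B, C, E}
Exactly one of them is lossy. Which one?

Decomposition 1: common = {A, D}, closure = {A, B, C, D} → lossless.
Decomposition 2: common = {A, B, C}, closure = {A, B, C} → lossy.
Decomposition 3: common = {A, C, E}, closure = {A, B, C, D, E} → lossless.

Decomposition 2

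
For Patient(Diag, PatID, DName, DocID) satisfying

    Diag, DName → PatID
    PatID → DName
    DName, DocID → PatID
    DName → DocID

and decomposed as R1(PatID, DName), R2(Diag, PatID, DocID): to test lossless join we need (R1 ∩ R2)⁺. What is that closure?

R1 ∩ R2 = {PatID}.
PatID → DName applies, adding DName
DName → DocID applies, adding DocID
Closure: {PatID, DName, DocID}.

PatID, DName, DocID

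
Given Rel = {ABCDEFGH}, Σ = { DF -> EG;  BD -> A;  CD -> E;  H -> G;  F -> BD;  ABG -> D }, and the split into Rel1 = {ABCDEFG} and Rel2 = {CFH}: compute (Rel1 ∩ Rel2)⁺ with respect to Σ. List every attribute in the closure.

ABCDEFG

Rel1 ∩ Rel2 = {CF}.
F → BD applies, adding BD
DF → EG applies, adding EG
BD → A applies, adding A
Closure: {ABCDEFG}.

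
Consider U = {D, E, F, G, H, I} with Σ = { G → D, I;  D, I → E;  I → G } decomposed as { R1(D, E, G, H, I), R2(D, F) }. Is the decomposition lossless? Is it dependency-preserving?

lossy but dependency-preserving

Lossless test: (D)⁺ = {D}, which is a superkey of neither fragment — lossy.
Dependency preservation: every FD's attributes lie within a single fragment, so each can be enforced locally — preserved.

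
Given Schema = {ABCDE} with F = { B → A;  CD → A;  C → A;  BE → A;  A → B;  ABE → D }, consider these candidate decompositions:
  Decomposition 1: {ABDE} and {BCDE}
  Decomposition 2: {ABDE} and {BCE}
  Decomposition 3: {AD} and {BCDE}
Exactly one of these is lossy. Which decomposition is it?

Decomposition 1: common = {BDE}, closure = {ABDE} → lossless.
Decomposition 2: common = {BE}, closure = {ABDE} → lossless.
Decomposition 3: common = {D}, closure = {D} → lossy.

Decomposition 3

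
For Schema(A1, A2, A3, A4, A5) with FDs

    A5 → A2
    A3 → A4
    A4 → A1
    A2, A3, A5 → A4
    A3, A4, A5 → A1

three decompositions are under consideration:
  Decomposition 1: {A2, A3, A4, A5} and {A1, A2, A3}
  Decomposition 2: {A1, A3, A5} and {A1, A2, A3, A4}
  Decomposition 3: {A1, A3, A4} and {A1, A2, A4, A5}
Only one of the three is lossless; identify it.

Decomposition 1: common = {A2, A3}, closure = {A1, A2, A3, A4} → lossless.
Decomposition 2: common = {A1, A3}, closure = {A1, A3, A4} → lossy.
Decomposition 3: common = {A1, A4}, closure = {A1, A4} → lossy.

Decomposition 1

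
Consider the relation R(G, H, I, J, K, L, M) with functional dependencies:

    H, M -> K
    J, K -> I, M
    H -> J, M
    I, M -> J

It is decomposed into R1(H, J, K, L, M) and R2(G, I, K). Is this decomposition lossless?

No

Common attributes: R1 ∩ R2 = {K}.
No dependency enlarges {K}, so (K)⁺ = {K}.
The closure contains neither all of R1 = {H, J, K, L, M} nor all of R2 = {G, I, K}, so the common attributes are not a superkey of either fragment. The join is lossy.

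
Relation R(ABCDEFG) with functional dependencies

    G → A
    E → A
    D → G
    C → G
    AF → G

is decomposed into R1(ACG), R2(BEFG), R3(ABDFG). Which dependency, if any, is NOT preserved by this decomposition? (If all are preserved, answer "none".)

Check E → A: no single fragment contains all of {AE}, and the restricted closure of {E} across the fragments never reaches {A}.
G → A is preserved.
D → G is preserved.
C → G is preserved.
AF → G is preserved.

E → A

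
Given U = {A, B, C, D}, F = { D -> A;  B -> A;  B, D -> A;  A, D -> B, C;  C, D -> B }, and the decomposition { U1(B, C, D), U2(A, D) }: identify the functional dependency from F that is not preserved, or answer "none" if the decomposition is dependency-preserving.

B -> A

Check B → A: no single fragment contains all of {A, B}, and the restricted closure of {B} across the fragments never reaches {A}.
D → A is preserved.
B, D → A is preserved.
A, D → B, C is preserved.
C, D → B is preserved.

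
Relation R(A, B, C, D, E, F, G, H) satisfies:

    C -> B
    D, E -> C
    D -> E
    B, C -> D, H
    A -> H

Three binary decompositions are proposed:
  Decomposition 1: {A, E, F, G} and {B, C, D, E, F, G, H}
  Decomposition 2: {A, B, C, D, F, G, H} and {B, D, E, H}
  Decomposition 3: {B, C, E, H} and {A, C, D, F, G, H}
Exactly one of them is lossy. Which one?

Decomposition 1

Decomposition 1: common = {E, F, G}, closure = {E, F, G} → lossy.
Decomposition 2: common = {B, D, H}, closure = {B, C, D, E, H} → lossless.
Decomposition 3: common = {C, H}, closure = {B, C, D, E, H} → lossless.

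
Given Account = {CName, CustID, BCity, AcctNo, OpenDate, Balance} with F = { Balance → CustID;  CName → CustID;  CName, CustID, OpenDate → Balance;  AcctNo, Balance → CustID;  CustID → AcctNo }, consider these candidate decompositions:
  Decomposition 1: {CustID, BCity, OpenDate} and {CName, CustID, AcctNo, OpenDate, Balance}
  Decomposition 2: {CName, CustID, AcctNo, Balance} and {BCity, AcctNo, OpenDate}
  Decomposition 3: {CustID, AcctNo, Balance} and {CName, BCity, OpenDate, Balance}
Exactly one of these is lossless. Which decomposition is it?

Decomposition 1: common = {CustID, OpenDate}, closure = {CustID, AcctNo, OpenDate} → lossy.
Decomposition 2: common = {AcctNo}, closure = {AcctNo} → lossy.
Decomposition 3: common = {Balance}, closure = {CustID, AcctNo, Balance} → lossless.

Decomposition 3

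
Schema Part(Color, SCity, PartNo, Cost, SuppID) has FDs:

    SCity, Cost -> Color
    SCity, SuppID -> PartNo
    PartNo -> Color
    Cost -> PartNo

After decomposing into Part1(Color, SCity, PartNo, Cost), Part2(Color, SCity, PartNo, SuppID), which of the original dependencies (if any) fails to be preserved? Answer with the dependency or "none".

SCity, Cost → Color lies within Part1.
SCity, SuppID → PartNo lies within Part2.
PartNo → Color lies within Part1.
Cost → PartNo lies within Part1.
Every dependency is enforceable on the fragments, so the decomposition is dependency-preserving.

none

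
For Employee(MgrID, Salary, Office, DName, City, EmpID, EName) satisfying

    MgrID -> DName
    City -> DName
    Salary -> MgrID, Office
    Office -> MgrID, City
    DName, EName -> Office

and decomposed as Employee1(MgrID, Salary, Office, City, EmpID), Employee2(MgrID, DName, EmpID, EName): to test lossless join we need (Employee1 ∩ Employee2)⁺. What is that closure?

MgrID, DName, EmpID

Employee1 ∩ Employee2 = {MgrID, EmpID}.
MgrID → DName applies, adding DName
Closure: {MgrID, DName, EmpID}.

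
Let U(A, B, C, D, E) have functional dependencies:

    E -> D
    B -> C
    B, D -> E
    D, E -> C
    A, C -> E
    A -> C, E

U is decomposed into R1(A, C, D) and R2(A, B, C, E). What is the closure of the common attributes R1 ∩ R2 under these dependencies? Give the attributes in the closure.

A, C, D, E

R1 ∩ R2 = {A, C}.
A, C → E applies, adding E
E → D applies, adding D
Closure: {A, C, D, E}.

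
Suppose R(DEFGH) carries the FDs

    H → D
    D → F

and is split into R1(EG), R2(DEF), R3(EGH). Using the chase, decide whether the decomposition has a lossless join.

No

Chase test. Columns are DEFGH; row i has aⱼ where attribute j ∈ Ri, else bᵢⱼ.
Initial tableau (one row per fragment):
  row 1: b11 a2 b13 a4 b15
  row 2: a1 a2 a3 b24 b25
  row 3: b31 a2 b33 a4 a5
No row becomes fully distinguished — the join is lossy.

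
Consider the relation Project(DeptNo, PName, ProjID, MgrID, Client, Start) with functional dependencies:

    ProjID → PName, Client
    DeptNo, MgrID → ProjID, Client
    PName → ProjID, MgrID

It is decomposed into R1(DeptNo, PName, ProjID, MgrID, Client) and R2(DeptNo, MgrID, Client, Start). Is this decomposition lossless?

Common attributes: R1 ∩ R2 = {DeptNo, MgrID, Client}.
Closure of {DeptNo, MgrID, Client}: DeptNo, MgrID → ProjID, Client applies, adding ProjID; ProjID → PName, Client applies, adding PName. So (DeptNo, MgrID, Client)⁺ = {DeptNo, PName, ProjID, MgrID, Client}.
This closure contains every attribute of R1, so R1 ∩ R2 → R1. The join is lossless.

Yes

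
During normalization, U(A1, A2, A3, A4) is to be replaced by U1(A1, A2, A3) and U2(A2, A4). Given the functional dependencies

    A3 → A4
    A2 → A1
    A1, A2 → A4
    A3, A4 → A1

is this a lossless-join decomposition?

Common attributes: U1 ∩ U2 = {A2}.
Closure of {A2}: A2 → A1 applies, adding A1; A1, A2 → A4 applies, adding A4. So (A2)⁺ = {A1, A2, A4}.
This closure contains every attribute of U2, so U1 ∩ U2 → U2. The join is lossless.

Yes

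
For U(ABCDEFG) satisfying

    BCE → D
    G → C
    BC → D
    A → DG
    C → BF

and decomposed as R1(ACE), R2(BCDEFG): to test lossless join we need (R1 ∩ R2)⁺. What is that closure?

BCDEF

R1 ∩ R2 = {CE}.
C → BF applies, adding BF
BCE → D applies, adding D
Closure: {BCDEF}.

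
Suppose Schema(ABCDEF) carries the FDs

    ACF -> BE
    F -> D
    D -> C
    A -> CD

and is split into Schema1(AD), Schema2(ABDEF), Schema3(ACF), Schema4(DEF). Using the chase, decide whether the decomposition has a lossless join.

Yes

Chase test. Columns are ABCDEF; row i has aⱼ where attribute j ∈ Schemai, else bᵢⱼ.
Initial tableau (one row per fragment):
  row 1: a1 b12 b13 a4 b15 b16
  row 2: a1 a2 b23 a4 a5 a6
  row 3: a1 b32 a3 b34 b35 a6
  row 4: b41 b42 b43 a4 a5 a6
Rows 2 and 3 agree on F; apply F→D and equate their D entries.
Rows 1 and 2 agree on D; apply D→C and equate their C entries.
Rows 1 and 3 agree on D; apply D→C and equate their C entries.
Rows 1 and 4 agree on D; apply D→C and equate their C entries.
Rows 2 and 3 agree on ACF; apply ACF→BE and equate their BE entries.
Row 2 is now all distinguished symbols — the join is lossless.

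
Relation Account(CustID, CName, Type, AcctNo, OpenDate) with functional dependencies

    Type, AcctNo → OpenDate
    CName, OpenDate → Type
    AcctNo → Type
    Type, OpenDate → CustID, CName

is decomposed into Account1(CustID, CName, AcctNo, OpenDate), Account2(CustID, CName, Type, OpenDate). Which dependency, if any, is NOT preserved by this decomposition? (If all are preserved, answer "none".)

Type, AcctNo → OpenDate: restricted closure across fragments reaches OpenDate.
CName, OpenDate → Type lies within Account2.
AcctNo → Type: restricted closure across fragments reaches Type.
Type, OpenDate → CustID, CName lies within Account2.
Every dependency is enforceable on the fragments, so the decomposition is dependency-preserving.

none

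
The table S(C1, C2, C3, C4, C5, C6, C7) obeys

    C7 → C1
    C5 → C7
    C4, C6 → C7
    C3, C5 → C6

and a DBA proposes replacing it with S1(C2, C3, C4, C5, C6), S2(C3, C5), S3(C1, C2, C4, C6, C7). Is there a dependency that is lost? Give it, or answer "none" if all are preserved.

C5 → C7

Check C5 → C7: no single fragment contains all of {C5, C7}, and the restricted closure of {C5} across the fragments never reaches {C7}.
C7 → C1 is preserved.
C4, C6 → C7 is preserved.
C3, C5 → C6 is preserved.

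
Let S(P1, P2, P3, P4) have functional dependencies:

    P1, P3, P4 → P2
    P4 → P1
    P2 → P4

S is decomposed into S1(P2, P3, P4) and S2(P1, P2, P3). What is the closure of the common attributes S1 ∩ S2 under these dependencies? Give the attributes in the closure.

S1 ∩ S2 = {P2, P3}.
P2 → P4 applies, adding P4
P4 → P1 applies, adding P1
Closure: {P1, P2, P3, P4}.

P1, P2, P3, P4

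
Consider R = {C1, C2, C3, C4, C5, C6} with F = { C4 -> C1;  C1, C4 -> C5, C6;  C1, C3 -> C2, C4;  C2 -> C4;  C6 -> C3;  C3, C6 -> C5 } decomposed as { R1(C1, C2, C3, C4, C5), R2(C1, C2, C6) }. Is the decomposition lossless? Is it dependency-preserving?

Lossless test: (C1, C2)⁺ = {C1, C2, C3, C4, C5, C6}, which contains all of one fragment — lossless.
Dependency preservation: the restricted closure of {C6} across the fragments never reaches {C3}, so C6 → C3 cannot be enforced without a join — not preserved.

lossless but not dependency-preserving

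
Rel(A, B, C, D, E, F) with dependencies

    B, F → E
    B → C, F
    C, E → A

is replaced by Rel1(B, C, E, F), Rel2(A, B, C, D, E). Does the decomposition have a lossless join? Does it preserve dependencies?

lossless and dependency-preserving

Lossless test: (B, C, E)⁺ = {A, B, C, E, F}, which contains all of one fragment — lossless.
Dependency preservation: every FD's attributes lie within a single fragment, so each can be enforced locally — preserved.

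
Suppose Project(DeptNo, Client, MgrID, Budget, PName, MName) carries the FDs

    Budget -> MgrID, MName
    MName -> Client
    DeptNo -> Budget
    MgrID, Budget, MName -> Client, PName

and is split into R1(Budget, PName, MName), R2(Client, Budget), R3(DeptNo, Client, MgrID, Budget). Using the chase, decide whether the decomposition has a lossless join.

Chase test. Columns are DeptNo, Client, MgrID, Budget, PName, MName; row i has aⱼ where attribute j ∈ Ri, else bᵢⱼ.
Initial tableau (one row per fragment):
  row 1: b11 b12 b13 a4 a5 a6
  row 2: b21 a2 b23 a4 b25 b26
  row 3: a1 a2 a3 a4 b35 b36
Rows 1 and 2 agree on Budget; apply Budget→MgrID, MName and equate their MgrID, MName entries.
Rows 1 and 3 agree on Budget; apply Budget→MgrID, MName and equate their MgrID, MName entries.
Rows 1 and 2 agree on MName; apply MName→Client and equate their Client entries.
Rows 1 and 2 agree on MgrID, Budget, MName; apply MgrID, Budget, MName→Client, PName and equate their Client, PName entries.
Rows 1 and 3 agree on MgrID, Budget, MName; apply MgrID, Budget, MName→Client, PName and equate their Client, PName entries.
Row 3 is now all distinguished symbols — the join is lossless.

Yes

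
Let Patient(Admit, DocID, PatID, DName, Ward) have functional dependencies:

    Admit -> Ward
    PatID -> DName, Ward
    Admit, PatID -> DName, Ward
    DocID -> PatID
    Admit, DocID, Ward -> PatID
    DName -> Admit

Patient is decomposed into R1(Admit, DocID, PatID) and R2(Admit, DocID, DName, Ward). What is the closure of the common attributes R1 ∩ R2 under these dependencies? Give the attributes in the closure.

Admit, DocID, PatID, DName, Ward

R1 ∩ R2 = {Admit, DocID}.
Admit → Ward applies, adding Ward
DocID → PatID applies, adding PatID
PatID → DName, Ward applies, adding DName
Closure: {Admit, DocID, PatID, DName, Ward}.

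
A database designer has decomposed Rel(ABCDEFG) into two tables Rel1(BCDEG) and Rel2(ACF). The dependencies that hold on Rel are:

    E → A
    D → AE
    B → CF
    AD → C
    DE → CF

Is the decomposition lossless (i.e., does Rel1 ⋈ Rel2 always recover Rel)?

No

Common attributes: Rel1 ∩ Rel2 = {C}.
No dependency enlarges {C}, so (C)⁺ = {C}.
The closure contains neither all of Rel1 = {BCDEG} nor all of Rel2 = {ACF}, so the common attributes are not a superkey of either fragment. The join is lossy.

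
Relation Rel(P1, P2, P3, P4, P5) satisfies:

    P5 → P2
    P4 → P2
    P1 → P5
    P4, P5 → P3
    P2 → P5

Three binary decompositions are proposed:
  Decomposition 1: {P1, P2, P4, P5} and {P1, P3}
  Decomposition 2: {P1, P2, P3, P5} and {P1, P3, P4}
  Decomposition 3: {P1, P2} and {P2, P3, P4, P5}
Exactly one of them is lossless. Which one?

Decomposition 2

Decomposition 1: common = {P1}, closure = {P1, P2, P5} → lossy.
Decomposition 2: common = {P1, P3}, closure = {P1, P2, P3, P5} → lossless.
Decomposition 3: common = {P2}, closure = {P2, P5} → lossy.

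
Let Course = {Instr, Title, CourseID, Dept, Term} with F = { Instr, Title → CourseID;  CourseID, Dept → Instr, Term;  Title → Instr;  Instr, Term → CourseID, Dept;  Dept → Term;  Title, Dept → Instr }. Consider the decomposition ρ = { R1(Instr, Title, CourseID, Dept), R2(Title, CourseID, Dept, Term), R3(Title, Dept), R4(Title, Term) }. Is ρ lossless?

Yes

Chase test. Columns are Instr, Title, CourseID, Dept, Term; row i has aⱼ where attribute j ∈ Ri, else bᵢⱼ.
Initial tableau (one row per fragment):
  row 1: a1 a2 a3 a4 b15
  row 2: b21 a2 a3 a4 a5
  row 3: b31 a2 b33 a4 b35
  row 4: b41 a2 b43 b44 a5
Rows 1 and 2 agree on CourseID, Dept; apply CourseID, Dept→Instr, Term and equate their Instr, Term entries.
Rows 1 and 3 agree on Title; apply Title→Instr and equate their Instr entries.
Rows 1 and 4 agree on Title; apply Title→Instr and equate their Instr entries.
Rows 1 and 4 agree on Instr, Term; apply Instr, Term→CourseID, Dept and equate their CourseID, Dept entries.
Rows 1 and 3 agree on Dept; apply Dept→Term and equate their Term entries.
Rows 1 and 3 agree on Instr, Title; apply Instr, Title→CourseID and equate their CourseID entries.
Row 1 is now all distinguished symbols — the join is lossless.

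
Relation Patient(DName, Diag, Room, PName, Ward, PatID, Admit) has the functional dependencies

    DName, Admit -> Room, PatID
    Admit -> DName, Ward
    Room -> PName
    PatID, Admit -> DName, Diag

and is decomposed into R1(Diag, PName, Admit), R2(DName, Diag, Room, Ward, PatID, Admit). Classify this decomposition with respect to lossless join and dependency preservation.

Lossless test: (Diag, Admit)⁺ = {DName, Diag, Room, PName, Ward, PatID, Admit}, which contains all of one fragment — lossless.
Dependency preservation: the restricted closure of {Room} across the fragments never reaches {PName}, so Room → PName cannot be enforced without a join — not preserved.

lossless but not dependency-preserving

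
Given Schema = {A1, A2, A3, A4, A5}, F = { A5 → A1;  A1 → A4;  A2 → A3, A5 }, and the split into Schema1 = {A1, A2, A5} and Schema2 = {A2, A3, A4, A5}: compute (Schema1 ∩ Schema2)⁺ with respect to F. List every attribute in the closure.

Schema1 ∩ Schema2 = {A2, A5}.
A5 → A1 applies, adding A1
A1 → A4 applies, adding A4
A2 → A3, A5 applies, adding A3
Closure: {A1, A2, A3, A4, A5}.

A1, A2, A3, A4, A5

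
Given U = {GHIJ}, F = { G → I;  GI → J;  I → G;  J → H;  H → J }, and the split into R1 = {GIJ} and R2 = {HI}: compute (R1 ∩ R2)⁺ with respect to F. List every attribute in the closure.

GHIJ

R1 ∩ R2 = {I}.
I → G applies, adding G
GI → J applies, adding J
J → H applies, adding H
Closure: {GHIJ}.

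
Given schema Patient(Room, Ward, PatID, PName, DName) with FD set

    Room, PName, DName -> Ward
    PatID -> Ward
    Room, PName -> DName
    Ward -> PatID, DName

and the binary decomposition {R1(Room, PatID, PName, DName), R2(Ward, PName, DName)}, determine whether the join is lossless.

Common attributes: R1 ∩ R2 = {PName, DName}.
No dependency enlarges {PName, DName}, so (PName, DName)⁺ = {PName, DName}.
The closure contains neither all of R1 = {Room, PatID, PName, DName} nor all of R2 = {Ward, PName, DName}, so the common attributes are not a superkey of either fragment. The join is lossy.

No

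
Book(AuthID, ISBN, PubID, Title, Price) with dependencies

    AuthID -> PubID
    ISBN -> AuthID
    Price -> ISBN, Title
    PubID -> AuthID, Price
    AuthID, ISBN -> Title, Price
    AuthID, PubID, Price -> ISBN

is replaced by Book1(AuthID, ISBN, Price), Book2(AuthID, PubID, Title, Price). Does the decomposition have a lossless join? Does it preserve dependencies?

lossless and dependency-preserving

Lossless test: (AuthID, Price)⁺ = {AuthID, ISBN, PubID, Title, Price}, which contains all of one fragment — lossless.
Dependency preservation: Price → ISBN, Title; AuthID, ISBN → Title, Price; AuthID, PubID, Price → ISBN are not contained in any single fragment, but the restricted closure of each left-hand side across the fragments still reaches the right-hand side; the remaining FDs each lie inside some fragment. All dependencies are preserved.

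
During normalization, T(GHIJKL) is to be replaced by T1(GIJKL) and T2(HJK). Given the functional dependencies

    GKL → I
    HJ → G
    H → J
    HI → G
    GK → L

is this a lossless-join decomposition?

No

Common attributes: T1 ∩ T2 = {JK}.
No dependency enlarges {JK}, so (JK)⁺ = {JK}.
The closure contains neither all of T1 = {GIJKL} nor all of T2 = {HJK}, so the common attributes are not a superkey of either fragment. The join is lossy.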